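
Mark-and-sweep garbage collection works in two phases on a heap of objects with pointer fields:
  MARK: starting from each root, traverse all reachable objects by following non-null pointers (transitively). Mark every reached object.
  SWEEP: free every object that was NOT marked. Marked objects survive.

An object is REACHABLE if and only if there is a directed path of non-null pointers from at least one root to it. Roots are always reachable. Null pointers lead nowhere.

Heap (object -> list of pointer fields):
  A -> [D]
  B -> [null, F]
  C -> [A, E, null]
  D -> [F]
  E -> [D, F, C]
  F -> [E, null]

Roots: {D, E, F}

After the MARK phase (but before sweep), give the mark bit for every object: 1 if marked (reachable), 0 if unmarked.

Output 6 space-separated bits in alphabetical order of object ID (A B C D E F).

Answer: 1 0 1 1 1 1

Derivation:
Roots: D E F
Mark D: refs=F, marked=D
Mark E: refs=D F C, marked=D E
Mark F: refs=E null, marked=D E F
Mark C: refs=A E null, marked=C D E F
Mark A: refs=D, marked=A C D E F
Unmarked (collected): B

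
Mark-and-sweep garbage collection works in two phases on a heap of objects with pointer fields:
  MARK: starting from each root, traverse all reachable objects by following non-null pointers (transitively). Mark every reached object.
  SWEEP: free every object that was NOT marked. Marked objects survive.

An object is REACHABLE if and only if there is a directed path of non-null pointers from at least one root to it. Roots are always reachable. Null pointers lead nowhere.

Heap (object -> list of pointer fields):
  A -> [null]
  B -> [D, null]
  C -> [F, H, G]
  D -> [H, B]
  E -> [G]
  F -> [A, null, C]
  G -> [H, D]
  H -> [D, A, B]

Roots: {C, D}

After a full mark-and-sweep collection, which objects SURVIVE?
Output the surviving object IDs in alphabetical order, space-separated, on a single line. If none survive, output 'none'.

Roots: C D
Mark C: refs=F H G, marked=C
Mark D: refs=H B, marked=C D
Mark F: refs=A null C, marked=C D F
Mark H: refs=D A B, marked=C D F H
Mark G: refs=H D, marked=C D F G H
Mark B: refs=D null, marked=B C D F G H
Mark A: refs=null, marked=A B C D F G H
Unmarked (collected): E

Answer: A B C D F G H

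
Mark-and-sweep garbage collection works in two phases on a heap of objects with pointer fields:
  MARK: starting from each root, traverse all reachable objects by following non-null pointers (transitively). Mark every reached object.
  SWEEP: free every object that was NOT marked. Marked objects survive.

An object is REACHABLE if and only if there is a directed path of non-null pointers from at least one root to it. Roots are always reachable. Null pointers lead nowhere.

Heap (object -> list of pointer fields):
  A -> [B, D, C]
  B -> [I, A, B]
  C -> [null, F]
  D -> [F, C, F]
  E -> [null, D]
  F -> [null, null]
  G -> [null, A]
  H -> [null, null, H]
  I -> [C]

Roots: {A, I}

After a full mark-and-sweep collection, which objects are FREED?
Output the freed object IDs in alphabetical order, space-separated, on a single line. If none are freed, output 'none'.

Answer: E G H

Derivation:
Roots: A I
Mark A: refs=B D C, marked=A
Mark I: refs=C, marked=A I
Mark B: refs=I A B, marked=A B I
Mark D: refs=F C F, marked=A B D I
Mark C: refs=null F, marked=A B C D I
Mark F: refs=null null, marked=A B C D F I
Unmarked (collected): E G H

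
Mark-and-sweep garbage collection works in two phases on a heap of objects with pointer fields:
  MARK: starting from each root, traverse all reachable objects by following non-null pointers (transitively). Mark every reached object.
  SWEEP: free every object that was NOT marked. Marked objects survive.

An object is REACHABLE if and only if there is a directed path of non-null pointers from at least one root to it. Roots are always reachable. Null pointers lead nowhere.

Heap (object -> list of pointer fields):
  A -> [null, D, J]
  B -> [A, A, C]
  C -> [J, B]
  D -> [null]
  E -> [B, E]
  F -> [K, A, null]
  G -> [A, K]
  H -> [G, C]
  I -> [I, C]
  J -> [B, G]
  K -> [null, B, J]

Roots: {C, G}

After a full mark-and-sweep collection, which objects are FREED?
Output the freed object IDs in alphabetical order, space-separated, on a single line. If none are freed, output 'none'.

Answer: E F H I

Derivation:
Roots: C G
Mark C: refs=J B, marked=C
Mark G: refs=A K, marked=C G
Mark J: refs=B G, marked=C G J
Mark B: refs=A A C, marked=B C G J
Mark A: refs=null D J, marked=A B C G J
Mark K: refs=null B J, marked=A B C G J K
Mark D: refs=null, marked=A B C D G J K
Unmarked (collected): E F H I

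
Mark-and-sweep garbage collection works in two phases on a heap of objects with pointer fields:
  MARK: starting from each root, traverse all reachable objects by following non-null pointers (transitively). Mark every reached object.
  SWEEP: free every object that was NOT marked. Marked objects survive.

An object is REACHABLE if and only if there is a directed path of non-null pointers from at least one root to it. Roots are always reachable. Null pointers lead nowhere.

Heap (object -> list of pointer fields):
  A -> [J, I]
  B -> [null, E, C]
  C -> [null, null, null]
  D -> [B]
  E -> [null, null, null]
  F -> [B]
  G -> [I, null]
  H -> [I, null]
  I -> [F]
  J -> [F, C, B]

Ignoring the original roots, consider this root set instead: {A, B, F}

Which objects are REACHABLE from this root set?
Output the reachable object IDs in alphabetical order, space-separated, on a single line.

Answer: A B C E F I J

Derivation:
Roots: A B F
Mark A: refs=J I, marked=A
Mark B: refs=null E C, marked=A B
Mark F: refs=B, marked=A B F
Mark J: refs=F C B, marked=A B F J
Mark I: refs=F, marked=A B F I J
Mark E: refs=null null null, marked=A B E F I J
Mark C: refs=null null null, marked=A B C E F I J
Unmarked (collected): D G H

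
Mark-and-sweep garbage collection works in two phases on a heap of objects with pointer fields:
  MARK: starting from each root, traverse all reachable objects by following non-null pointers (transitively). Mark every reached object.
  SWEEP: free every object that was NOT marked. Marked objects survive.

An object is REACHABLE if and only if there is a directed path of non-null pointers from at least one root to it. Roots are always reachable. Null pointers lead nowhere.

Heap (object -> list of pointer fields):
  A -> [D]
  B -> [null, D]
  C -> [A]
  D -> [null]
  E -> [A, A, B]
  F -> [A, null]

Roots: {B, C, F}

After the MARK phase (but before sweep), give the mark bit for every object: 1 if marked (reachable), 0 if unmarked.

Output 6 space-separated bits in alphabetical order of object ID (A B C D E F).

Roots: B C F
Mark B: refs=null D, marked=B
Mark C: refs=A, marked=B C
Mark F: refs=A null, marked=B C F
Mark D: refs=null, marked=B C D F
Mark A: refs=D, marked=A B C D F
Unmarked (collected): E

Answer: 1 1 1 1 0 1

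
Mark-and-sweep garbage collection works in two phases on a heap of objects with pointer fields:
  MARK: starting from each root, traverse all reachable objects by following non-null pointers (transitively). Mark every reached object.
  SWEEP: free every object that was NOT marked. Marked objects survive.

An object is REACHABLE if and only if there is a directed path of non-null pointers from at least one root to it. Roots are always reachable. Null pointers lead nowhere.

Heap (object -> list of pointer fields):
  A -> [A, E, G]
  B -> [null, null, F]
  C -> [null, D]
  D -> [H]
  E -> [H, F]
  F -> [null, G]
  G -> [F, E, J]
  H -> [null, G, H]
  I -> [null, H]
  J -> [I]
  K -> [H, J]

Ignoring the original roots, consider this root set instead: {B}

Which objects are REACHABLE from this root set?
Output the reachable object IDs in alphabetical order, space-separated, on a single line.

Answer: B E F G H I J

Derivation:
Roots: B
Mark B: refs=null null F, marked=B
Mark F: refs=null G, marked=B F
Mark G: refs=F E J, marked=B F G
Mark E: refs=H F, marked=B E F G
Mark J: refs=I, marked=B E F G J
Mark H: refs=null G H, marked=B E F G H J
Mark I: refs=null H, marked=B E F G H I J
Unmarked (collected): A C D K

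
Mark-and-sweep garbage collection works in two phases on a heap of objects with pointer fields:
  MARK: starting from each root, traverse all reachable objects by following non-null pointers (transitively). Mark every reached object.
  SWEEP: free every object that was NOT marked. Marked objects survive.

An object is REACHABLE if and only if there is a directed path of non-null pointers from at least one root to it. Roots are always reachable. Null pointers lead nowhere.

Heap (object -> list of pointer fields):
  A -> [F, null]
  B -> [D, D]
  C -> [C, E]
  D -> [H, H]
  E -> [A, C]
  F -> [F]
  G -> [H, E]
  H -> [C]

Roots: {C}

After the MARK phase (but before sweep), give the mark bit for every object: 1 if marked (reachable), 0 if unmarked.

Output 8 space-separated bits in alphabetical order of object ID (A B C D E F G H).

Roots: C
Mark C: refs=C E, marked=C
Mark E: refs=A C, marked=C E
Mark A: refs=F null, marked=A C E
Mark F: refs=F, marked=A C E F
Unmarked (collected): B D G H

Answer: 1 0 1 0 1 1 0 0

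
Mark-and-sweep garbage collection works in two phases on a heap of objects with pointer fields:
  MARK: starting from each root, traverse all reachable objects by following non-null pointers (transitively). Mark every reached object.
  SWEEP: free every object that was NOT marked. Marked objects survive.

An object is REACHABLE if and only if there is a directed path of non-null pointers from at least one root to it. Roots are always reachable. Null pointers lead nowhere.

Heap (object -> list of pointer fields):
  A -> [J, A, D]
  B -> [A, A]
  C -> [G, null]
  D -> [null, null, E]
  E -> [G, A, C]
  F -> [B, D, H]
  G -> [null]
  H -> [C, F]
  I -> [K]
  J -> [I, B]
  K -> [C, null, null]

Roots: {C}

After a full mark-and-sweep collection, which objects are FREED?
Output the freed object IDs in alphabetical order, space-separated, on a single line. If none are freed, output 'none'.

Answer: A B D E F H I J K

Derivation:
Roots: C
Mark C: refs=G null, marked=C
Mark G: refs=null, marked=C G
Unmarked (collected): A B D E F H I J K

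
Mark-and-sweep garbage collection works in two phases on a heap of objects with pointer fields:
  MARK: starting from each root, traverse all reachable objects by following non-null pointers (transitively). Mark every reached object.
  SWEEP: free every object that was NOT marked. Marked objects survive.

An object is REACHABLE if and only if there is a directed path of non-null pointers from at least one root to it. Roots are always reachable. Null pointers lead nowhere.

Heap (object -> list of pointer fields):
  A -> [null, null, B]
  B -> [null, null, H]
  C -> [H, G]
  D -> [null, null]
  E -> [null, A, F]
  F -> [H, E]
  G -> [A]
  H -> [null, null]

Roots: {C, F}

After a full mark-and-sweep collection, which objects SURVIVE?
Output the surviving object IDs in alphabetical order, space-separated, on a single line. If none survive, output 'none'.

Roots: C F
Mark C: refs=H G, marked=C
Mark F: refs=H E, marked=C F
Mark H: refs=null null, marked=C F H
Mark G: refs=A, marked=C F G H
Mark E: refs=null A F, marked=C E F G H
Mark A: refs=null null B, marked=A C E F G H
Mark B: refs=null null H, marked=A B C E F G H
Unmarked (collected): D

Answer: A B C E F G H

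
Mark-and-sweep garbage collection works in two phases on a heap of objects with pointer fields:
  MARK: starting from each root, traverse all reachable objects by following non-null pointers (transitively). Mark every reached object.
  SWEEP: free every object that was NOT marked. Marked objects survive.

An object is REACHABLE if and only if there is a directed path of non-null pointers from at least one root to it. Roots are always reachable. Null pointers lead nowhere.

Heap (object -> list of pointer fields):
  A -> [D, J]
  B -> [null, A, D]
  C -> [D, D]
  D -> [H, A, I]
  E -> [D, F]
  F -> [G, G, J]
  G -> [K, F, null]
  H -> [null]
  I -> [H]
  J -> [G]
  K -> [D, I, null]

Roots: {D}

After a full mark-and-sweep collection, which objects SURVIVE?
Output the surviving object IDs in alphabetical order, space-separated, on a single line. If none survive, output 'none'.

Roots: D
Mark D: refs=H A I, marked=D
Mark H: refs=null, marked=D H
Mark A: refs=D J, marked=A D H
Mark I: refs=H, marked=A D H I
Mark J: refs=G, marked=A D H I J
Mark G: refs=K F null, marked=A D G H I J
Mark K: refs=D I null, marked=A D G H I J K
Mark F: refs=G G J, marked=A D F G H I J K
Unmarked (collected): B C E

Answer: A D F G H I J K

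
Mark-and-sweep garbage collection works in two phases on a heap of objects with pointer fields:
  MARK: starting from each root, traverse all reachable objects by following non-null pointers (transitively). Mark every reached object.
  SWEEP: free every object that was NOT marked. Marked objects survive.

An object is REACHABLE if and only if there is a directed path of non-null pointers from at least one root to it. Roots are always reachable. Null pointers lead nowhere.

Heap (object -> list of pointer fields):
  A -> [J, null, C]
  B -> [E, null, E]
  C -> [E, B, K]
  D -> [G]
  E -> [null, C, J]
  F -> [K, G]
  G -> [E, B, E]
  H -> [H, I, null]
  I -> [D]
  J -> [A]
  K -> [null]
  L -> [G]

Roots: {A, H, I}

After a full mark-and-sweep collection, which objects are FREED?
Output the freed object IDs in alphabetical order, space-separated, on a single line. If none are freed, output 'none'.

Roots: A H I
Mark A: refs=J null C, marked=A
Mark H: refs=H I null, marked=A H
Mark I: refs=D, marked=A H I
Mark J: refs=A, marked=A H I J
Mark C: refs=E B K, marked=A C H I J
Mark D: refs=G, marked=A C D H I J
Mark E: refs=null C J, marked=A C D E H I J
Mark B: refs=E null E, marked=A B C D E H I J
Mark K: refs=null, marked=A B C D E H I J K
Mark G: refs=E B E, marked=A B C D E G H I J K
Unmarked (collected): F L

Answer: F L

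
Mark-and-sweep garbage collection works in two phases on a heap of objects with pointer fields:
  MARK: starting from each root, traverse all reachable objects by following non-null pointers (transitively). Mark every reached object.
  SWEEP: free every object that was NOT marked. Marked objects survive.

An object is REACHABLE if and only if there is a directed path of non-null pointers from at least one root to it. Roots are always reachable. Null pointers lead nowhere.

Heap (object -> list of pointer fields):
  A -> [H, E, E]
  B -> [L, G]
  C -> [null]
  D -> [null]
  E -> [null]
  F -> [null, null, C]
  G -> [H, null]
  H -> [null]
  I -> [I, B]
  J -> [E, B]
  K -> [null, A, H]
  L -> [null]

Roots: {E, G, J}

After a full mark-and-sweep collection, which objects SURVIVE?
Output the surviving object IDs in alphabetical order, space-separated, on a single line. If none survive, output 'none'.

Answer: B E G H J L

Derivation:
Roots: E G J
Mark E: refs=null, marked=E
Mark G: refs=H null, marked=E G
Mark J: refs=E B, marked=E G J
Mark H: refs=null, marked=E G H J
Mark B: refs=L G, marked=B E G H J
Mark L: refs=null, marked=B E G H J L
Unmarked (collected): A C D F I K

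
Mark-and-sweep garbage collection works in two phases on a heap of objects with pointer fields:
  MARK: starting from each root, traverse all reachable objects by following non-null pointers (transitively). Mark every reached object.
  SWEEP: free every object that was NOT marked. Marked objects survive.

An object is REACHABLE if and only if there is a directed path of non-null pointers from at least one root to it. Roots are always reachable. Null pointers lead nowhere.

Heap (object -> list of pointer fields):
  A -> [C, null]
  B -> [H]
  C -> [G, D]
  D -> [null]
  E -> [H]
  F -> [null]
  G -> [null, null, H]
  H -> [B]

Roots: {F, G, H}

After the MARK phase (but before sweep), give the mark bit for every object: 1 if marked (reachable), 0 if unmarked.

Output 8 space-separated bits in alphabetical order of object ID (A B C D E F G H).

Answer: 0 1 0 0 0 1 1 1

Derivation:
Roots: F G H
Mark F: refs=null, marked=F
Mark G: refs=null null H, marked=F G
Mark H: refs=B, marked=F G H
Mark B: refs=H, marked=B F G H
Unmarked (collected): A C D E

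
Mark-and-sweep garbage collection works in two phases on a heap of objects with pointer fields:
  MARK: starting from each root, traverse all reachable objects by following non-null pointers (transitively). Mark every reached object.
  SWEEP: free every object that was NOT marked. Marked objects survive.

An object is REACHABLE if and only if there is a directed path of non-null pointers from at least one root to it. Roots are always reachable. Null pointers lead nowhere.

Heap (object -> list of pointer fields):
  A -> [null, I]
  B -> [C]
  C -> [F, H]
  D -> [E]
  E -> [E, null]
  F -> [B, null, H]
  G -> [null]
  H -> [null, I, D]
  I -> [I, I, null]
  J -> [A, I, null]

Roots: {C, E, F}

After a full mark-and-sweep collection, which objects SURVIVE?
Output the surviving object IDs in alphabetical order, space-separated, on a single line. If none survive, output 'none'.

Roots: C E F
Mark C: refs=F H, marked=C
Mark E: refs=E null, marked=C E
Mark F: refs=B null H, marked=C E F
Mark H: refs=null I D, marked=C E F H
Mark B: refs=C, marked=B C E F H
Mark I: refs=I I null, marked=B C E F H I
Mark D: refs=E, marked=B C D E F H I
Unmarked (collected): A G J

Answer: B C D E F H I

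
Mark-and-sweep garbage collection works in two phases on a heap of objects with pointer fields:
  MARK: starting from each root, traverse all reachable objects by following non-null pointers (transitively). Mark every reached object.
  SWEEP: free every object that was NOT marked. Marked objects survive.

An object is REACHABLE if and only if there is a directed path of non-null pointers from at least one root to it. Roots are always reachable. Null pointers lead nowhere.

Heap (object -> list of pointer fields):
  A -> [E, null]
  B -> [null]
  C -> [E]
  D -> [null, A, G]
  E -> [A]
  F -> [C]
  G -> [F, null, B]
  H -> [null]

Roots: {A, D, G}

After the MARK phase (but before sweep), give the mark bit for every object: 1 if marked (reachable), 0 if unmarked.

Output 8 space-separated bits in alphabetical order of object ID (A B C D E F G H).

Roots: A D G
Mark A: refs=E null, marked=A
Mark D: refs=null A G, marked=A D
Mark G: refs=F null B, marked=A D G
Mark E: refs=A, marked=A D E G
Mark F: refs=C, marked=A D E F G
Mark B: refs=null, marked=A B D E F G
Mark C: refs=E, marked=A B C D E F G
Unmarked (collected): H

Answer: 1 1 1 1 1 1 1 0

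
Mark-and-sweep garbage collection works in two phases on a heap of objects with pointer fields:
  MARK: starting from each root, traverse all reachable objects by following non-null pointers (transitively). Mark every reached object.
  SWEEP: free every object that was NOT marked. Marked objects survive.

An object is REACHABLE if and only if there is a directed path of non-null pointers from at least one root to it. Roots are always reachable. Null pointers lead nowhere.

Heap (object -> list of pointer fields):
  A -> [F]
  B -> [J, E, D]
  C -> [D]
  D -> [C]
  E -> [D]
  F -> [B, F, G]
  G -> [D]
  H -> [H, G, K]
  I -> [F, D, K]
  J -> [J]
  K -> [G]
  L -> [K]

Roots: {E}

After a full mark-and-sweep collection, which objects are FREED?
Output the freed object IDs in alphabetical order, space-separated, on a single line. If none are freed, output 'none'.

Roots: E
Mark E: refs=D, marked=E
Mark D: refs=C, marked=D E
Mark C: refs=D, marked=C D E
Unmarked (collected): A B F G H I J K L

Answer: A B F G H I J K L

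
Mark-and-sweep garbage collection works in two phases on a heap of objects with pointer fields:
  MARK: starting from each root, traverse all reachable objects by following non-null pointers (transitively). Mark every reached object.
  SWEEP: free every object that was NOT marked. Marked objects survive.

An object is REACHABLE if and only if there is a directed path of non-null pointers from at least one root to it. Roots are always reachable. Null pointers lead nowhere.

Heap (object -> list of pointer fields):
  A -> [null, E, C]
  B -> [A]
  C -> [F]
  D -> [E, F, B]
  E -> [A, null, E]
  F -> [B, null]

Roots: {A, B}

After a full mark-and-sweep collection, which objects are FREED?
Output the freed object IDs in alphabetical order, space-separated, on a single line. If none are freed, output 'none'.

Roots: A B
Mark A: refs=null E C, marked=A
Mark B: refs=A, marked=A B
Mark E: refs=A null E, marked=A B E
Mark C: refs=F, marked=A B C E
Mark F: refs=B null, marked=A B C E F
Unmarked (collected): D

Answer: D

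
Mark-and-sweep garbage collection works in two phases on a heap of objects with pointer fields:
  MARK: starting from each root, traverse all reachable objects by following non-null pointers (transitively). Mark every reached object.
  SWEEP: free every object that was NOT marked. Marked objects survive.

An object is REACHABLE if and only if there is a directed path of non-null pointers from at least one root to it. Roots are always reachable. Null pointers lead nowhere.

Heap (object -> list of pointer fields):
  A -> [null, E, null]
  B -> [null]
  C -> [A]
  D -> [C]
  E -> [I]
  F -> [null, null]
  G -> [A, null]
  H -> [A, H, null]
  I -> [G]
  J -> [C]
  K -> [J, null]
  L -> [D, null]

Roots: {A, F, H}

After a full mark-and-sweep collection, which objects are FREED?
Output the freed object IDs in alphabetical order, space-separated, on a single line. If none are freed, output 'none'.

Answer: B C D J K L

Derivation:
Roots: A F H
Mark A: refs=null E null, marked=A
Mark F: refs=null null, marked=A F
Mark H: refs=A H null, marked=A F H
Mark E: refs=I, marked=A E F H
Mark I: refs=G, marked=A E F H I
Mark G: refs=A null, marked=A E F G H I
Unmarked (collected): B C D J K L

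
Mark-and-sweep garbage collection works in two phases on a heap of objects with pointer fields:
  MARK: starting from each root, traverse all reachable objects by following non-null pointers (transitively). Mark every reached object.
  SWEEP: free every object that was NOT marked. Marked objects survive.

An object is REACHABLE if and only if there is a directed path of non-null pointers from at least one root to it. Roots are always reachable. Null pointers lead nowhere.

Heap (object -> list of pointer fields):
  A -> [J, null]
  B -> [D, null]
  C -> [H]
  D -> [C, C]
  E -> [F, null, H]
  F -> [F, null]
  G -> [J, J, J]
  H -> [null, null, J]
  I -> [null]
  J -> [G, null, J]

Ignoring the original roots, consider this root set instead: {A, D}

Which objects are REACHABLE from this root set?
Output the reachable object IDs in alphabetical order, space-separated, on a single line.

Answer: A C D G H J

Derivation:
Roots: A D
Mark A: refs=J null, marked=A
Mark D: refs=C C, marked=A D
Mark J: refs=G null J, marked=A D J
Mark C: refs=H, marked=A C D J
Mark G: refs=J J J, marked=A C D G J
Mark H: refs=null null J, marked=A C D G H J
Unmarked (collected): B E F I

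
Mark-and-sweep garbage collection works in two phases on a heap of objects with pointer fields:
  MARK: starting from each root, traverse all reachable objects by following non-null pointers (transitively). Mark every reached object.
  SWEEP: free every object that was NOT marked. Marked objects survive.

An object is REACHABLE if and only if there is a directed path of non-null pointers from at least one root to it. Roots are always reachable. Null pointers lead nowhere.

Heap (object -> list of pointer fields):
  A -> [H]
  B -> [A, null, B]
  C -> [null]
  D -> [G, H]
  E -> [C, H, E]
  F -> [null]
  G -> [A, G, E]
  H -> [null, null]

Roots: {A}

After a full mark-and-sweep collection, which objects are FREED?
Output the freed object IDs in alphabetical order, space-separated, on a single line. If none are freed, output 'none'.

Answer: B C D E F G

Derivation:
Roots: A
Mark A: refs=H, marked=A
Mark H: refs=null null, marked=A H
Unmarked (collected): B C D E F G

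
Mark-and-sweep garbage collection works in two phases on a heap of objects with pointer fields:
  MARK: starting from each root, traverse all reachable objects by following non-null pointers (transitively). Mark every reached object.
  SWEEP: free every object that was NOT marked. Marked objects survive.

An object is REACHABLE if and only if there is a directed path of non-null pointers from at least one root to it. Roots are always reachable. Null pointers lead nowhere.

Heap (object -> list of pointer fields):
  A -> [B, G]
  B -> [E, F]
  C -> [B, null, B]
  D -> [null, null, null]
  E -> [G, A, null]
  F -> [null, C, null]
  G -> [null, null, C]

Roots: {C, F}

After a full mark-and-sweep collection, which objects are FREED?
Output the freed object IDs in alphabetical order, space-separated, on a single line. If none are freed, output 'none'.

Answer: D

Derivation:
Roots: C F
Mark C: refs=B null B, marked=C
Mark F: refs=null C null, marked=C F
Mark B: refs=E F, marked=B C F
Mark E: refs=G A null, marked=B C E F
Mark G: refs=null null C, marked=B C E F G
Mark A: refs=B G, marked=A B C E F G
Unmarked (collected): D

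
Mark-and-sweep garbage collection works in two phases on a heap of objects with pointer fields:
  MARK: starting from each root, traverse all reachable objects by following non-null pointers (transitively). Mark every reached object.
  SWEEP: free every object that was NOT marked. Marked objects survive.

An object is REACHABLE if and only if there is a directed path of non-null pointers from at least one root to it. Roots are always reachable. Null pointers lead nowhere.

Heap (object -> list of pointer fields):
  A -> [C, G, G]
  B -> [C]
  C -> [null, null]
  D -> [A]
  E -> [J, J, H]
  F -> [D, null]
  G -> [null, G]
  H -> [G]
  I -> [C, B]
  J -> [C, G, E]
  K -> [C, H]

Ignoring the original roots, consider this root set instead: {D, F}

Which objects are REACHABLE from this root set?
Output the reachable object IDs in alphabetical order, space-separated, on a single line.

Roots: D F
Mark D: refs=A, marked=D
Mark F: refs=D null, marked=D F
Mark A: refs=C G G, marked=A D F
Mark C: refs=null null, marked=A C D F
Mark G: refs=null G, marked=A C D F G
Unmarked (collected): B E H I J K

Answer: A C D F G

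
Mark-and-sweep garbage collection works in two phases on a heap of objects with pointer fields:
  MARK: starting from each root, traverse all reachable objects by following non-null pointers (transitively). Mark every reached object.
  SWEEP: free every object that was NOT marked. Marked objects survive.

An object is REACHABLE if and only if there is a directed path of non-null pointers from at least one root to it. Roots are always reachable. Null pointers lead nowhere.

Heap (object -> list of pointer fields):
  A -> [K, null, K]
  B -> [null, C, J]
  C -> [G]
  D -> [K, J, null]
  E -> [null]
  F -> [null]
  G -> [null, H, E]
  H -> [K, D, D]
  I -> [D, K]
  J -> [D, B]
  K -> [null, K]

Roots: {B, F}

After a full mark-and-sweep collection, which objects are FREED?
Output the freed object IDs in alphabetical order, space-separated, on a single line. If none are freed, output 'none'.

Answer: A I

Derivation:
Roots: B F
Mark B: refs=null C J, marked=B
Mark F: refs=null, marked=B F
Mark C: refs=G, marked=B C F
Mark J: refs=D B, marked=B C F J
Mark G: refs=null H E, marked=B C F G J
Mark D: refs=K J null, marked=B C D F G J
Mark H: refs=K D D, marked=B C D F G H J
Mark E: refs=null, marked=B C D E F G H J
Mark K: refs=null K, marked=B C D E F G H J K
Unmarked (collected): A I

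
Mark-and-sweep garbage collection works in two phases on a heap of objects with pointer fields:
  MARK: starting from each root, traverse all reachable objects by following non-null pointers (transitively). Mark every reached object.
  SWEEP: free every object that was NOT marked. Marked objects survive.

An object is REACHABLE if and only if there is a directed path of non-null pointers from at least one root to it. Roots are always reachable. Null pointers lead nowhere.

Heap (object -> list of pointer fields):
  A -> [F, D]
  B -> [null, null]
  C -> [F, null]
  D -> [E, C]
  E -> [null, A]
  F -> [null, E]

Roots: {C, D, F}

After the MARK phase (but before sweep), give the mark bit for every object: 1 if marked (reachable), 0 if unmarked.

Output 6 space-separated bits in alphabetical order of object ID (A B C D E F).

Answer: 1 0 1 1 1 1

Derivation:
Roots: C D F
Mark C: refs=F null, marked=C
Mark D: refs=E C, marked=C D
Mark F: refs=null E, marked=C D F
Mark E: refs=null A, marked=C D E F
Mark A: refs=F D, marked=A C D E F
Unmarked (collected): B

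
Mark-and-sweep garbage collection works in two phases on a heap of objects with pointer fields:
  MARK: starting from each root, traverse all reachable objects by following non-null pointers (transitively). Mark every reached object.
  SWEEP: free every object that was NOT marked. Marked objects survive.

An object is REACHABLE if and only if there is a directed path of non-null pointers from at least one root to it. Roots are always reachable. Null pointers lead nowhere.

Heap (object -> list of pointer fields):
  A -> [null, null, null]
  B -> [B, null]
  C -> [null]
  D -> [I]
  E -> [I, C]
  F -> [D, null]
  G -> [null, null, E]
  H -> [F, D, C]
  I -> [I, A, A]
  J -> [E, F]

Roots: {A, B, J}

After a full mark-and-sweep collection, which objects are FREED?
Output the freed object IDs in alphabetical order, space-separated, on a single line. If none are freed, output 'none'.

Roots: A B J
Mark A: refs=null null null, marked=A
Mark B: refs=B null, marked=A B
Mark J: refs=E F, marked=A B J
Mark E: refs=I C, marked=A B E J
Mark F: refs=D null, marked=A B E F J
Mark I: refs=I A A, marked=A B E F I J
Mark C: refs=null, marked=A B C E F I J
Mark D: refs=I, marked=A B C D E F I J
Unmarked (collected): G H

Answer: G H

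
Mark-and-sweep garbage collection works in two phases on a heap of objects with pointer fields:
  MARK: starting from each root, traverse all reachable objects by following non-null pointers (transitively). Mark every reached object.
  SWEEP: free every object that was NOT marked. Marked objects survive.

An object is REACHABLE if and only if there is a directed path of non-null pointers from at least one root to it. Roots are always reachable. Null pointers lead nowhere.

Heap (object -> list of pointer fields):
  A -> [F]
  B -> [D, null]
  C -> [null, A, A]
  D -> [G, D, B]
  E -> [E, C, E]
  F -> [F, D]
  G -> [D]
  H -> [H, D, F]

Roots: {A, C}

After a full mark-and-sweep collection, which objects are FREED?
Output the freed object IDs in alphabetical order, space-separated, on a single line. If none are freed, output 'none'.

Roots: A C
Mark A: refs=F, marked=A
Mark C: refs=null A A, marked=A C
Mark F: refs=F D, marked=A C F
Mark D: refs=G D B, marked=A C D F
Mark G: refs=D, marked=A C D F G
Mark B: refs=D null, marked=A B C D F G
Unmarked (collected): E H

Answer: E H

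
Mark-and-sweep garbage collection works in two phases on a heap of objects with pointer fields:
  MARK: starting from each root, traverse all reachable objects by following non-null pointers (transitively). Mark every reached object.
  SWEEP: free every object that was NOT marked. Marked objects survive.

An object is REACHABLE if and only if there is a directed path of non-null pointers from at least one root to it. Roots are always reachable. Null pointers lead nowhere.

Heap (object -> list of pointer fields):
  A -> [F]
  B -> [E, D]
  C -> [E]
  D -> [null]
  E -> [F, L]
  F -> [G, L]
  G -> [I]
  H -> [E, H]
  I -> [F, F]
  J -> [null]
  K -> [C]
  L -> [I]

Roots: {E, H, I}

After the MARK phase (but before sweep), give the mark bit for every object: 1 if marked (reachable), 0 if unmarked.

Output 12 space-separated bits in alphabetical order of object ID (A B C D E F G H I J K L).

Roots: E H I
Mark E: refs=F L, marked=E
Mark H: refs=E H, marked=E H
Mark I: refs=F F, marked=E H I
Mark F: refs=G L, marked=E F H I
Mark L: refs=I, marked=E F H I L
Mark G: refs=I, marked=E F G H I L
Unmarked (collected): A B C D J K

Answer: 0 0 0 0 1 1 1 1 1 0 0 1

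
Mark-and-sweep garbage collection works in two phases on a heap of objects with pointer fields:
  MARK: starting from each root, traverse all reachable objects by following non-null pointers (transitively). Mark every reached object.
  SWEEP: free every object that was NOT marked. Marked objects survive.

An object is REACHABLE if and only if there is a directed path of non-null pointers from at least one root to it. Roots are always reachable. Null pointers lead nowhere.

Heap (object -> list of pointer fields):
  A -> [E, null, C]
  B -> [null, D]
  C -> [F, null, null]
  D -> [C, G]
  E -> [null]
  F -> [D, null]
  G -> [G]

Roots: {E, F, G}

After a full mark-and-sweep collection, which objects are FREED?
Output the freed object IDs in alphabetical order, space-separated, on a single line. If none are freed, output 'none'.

Roots: E F G
Mark E: refs=null, marked=E
Mark F: refs=D null, marked=E F
Mark G: refs=G, marked=E F G
Mark D: refs=C G, marked=D E F G
Mark C: refs=F null null, marked=C D E F G
Unmarked (collected): A B

Answer: A B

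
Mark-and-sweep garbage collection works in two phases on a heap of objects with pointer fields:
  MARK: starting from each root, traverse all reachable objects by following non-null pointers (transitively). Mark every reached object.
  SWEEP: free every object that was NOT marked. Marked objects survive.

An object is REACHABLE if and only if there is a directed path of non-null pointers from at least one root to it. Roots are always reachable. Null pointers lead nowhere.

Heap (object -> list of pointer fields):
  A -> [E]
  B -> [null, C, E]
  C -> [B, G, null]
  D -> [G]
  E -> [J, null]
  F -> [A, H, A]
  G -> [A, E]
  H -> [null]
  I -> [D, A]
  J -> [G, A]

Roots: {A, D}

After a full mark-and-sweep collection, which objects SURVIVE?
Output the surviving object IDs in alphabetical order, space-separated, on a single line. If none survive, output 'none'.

Answer: A D E G J

Derivation:
Roots: A D
Mark A: refs=E, marked=A
Mark D: refs=G, marked=A D
Mark E: refs=J null, marked=A D E
Mark G: refs=A E, marked=A D E G
Mark J: refs=G A, marked=A D E G J
Unmarked (collected): B C F H I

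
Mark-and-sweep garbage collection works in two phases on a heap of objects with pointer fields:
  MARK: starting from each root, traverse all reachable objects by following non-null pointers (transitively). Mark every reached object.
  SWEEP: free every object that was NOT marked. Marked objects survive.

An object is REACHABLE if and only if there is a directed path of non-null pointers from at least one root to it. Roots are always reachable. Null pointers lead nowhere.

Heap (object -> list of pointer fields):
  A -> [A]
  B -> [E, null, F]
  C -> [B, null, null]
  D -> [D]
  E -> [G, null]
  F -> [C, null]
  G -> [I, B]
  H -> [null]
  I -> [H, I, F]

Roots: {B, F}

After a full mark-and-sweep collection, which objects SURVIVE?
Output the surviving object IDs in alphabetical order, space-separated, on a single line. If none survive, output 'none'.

Roots: B F
Mark B: refs=E null F, marked=B
Mark F: refs=C null, marked=B F
Mark E: refs=G null, marked=B E F
Mark C: refs=B null null, marked=B C E F
Mark G: refs=I B, marked=B C E F G
Mark I: refs=H I F, marked=B C E F G I
Mark H: refs=null, marked=B C E F G H I
Unmarked (collected): A D

Answer: B C E F G H I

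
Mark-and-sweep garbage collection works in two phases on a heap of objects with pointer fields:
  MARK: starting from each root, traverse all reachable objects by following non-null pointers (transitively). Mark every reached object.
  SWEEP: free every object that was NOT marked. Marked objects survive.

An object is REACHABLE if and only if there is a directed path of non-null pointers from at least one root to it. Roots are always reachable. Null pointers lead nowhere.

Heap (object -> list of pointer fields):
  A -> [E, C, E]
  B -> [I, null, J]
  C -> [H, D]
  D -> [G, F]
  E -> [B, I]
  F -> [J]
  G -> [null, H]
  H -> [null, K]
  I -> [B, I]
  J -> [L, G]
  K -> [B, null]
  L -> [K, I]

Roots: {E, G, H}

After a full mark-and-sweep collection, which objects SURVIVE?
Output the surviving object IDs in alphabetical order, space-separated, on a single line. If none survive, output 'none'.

Answer: B E G H I J K L

Derivation:
Roots: E G H
Mark E: refs=B I, marked=E
Mark G: refs=null H, marked=E G
Mark H: refs=null K, marked=E G H
Mark B: refs=I null J, marked=B E G H
Mark I: refs=B I, marked=B E G H I
Mark K: refs=B null, marked=B E G H I K
Mark J: refs=L G, marked=B E G H I J K
Mark L: refs=K I, marked=B E G H I J K L
Unmarked (collected): A C D F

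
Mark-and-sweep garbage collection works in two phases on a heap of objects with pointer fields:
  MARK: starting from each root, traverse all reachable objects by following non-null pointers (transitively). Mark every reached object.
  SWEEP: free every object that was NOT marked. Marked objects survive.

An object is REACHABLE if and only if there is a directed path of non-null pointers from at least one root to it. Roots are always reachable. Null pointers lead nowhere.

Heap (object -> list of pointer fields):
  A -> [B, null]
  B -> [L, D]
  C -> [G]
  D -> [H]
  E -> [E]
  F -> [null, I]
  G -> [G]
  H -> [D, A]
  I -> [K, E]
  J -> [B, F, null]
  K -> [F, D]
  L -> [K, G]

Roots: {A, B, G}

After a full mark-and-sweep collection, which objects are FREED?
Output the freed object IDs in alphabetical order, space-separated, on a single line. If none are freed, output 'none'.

Answer: C J

Derivation:
Roots: A B G
Mark A: refs=B null, marked=A
Mark B: refs=L D, marked=A B
Mark G: refs=G, marked=A B G
Mark L: refs=K G, marked=A B G L
Mark D: refs=H, marked=A B D G L
Mark K: refs=F D, marked=A B D G K L
Mark H: refs=D A, marked=A B D G H K L
Mark F: refs=null I, marked=A B D F G H K L
Mark I: refs=K E, marked=A B D F G H I K L
Mark E: refs=E, marked=A B D E F G H I K L
Unmarked (collected): C J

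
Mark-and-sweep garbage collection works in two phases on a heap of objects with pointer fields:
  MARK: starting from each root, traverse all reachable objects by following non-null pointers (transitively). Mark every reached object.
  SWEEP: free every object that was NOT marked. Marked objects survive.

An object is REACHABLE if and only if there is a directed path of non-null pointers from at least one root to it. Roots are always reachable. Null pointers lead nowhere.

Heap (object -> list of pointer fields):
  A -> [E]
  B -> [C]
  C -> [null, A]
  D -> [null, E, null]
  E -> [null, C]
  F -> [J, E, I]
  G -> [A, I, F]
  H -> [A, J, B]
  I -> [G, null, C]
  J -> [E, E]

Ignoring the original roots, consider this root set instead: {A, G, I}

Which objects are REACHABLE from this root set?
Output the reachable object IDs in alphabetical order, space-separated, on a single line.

Roots: A G I
Mark A: refs=E, marked=A
Mark G: refs=A I F, marked=A G
Mark I: refs=G null C, marked=A G I
Mark E: refs=null C, marked=A E G I
Mark F: refs=J E I, marked=A E F G I
Mark C: refs=null A, marked=A C E F G I
Mark J: refs=E E, marked=A C E F G I J
Unmarked (collected): B D H

Answer: A C E F G I J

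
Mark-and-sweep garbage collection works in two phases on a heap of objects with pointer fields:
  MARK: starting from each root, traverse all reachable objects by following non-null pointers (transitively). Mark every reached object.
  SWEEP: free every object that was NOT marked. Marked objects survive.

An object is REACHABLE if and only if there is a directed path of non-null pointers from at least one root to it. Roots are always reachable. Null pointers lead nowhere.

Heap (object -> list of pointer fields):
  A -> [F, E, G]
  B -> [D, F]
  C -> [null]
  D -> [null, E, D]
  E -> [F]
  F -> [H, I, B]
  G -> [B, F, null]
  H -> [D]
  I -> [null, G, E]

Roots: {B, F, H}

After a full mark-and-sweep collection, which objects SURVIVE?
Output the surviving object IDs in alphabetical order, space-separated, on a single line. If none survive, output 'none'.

Roots: B F H
Mark B: refs=D F, marked=B
Mark F: refs=H I B, marked=B F
Mark H: refs=D, marked=B F H
Mark D: refs=null E D, marked=B D F H
Mark I: refs=null G E, marked=B D F H I
Mark E: refs=F, marked=B D E F H I
Mark G: refs=B F null, marked=B D E F G H I
Unmarked (collected): A C

Answer: B D E F G H I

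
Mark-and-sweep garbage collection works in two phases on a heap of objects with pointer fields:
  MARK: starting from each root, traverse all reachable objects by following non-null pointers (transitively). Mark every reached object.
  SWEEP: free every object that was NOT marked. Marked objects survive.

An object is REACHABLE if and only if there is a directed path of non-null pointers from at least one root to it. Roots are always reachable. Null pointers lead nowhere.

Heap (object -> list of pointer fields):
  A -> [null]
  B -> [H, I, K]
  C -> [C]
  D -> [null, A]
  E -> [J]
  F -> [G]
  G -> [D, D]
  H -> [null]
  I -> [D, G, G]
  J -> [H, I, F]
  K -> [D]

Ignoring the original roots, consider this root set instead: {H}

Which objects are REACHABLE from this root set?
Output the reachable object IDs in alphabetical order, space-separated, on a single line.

Answer: H

Derivation:
Roots: H
Mark H: refs=null, marked=H
Unmarked (collected): A B C D E F G I J K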